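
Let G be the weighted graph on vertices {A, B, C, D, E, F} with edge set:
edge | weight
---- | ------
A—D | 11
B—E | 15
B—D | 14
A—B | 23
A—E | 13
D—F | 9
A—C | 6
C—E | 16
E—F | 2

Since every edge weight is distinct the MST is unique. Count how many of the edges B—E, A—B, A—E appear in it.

Kruskal's algorithm — process edges by increasing weight (ties by edge label):
E—F (2): add. Components now {A} {B} {C} {D} {E,F}
A—C (6): add. Components now {A,C} {B} {D} {E,F}
D—F (9): add. Components now {A,C} {B} {D,E,F}
A—D (11): add. Components now {A,C,D,E,F} {B}
A—E (13): skip — A and E already connected.
B—D (14): add. Components now {A,B,C,D,E,F}
MST edge set: {E—F, A—C, D—F, A—D, B—D}.
Of the listed edges, {} are in the MST → 0.

0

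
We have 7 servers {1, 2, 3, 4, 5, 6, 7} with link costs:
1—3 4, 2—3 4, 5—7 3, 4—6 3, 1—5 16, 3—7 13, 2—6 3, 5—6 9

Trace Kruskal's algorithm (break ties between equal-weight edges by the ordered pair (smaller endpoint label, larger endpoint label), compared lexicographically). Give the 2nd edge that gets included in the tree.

4-6

Kruskal's algorithm — process edges by increasing weight (ties by edge label):
2—6 (3): add — endpoints in different components.
4—6 (3): add — endpoints in different components.
5—7 (3): add — endpoints in different components.
1—3 (4): add — endpoints in different components.
2—3 (4): add — endpoints in different components.
5—6 (9): add — endpoints in different components.
The 2nd edge added is 4—6.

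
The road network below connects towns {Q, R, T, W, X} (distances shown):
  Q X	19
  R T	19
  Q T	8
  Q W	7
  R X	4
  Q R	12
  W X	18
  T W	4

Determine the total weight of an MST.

27

Kruskal's algorithm — process edges by increasing weight (ties by edge label):
R X (4): add. Components now {T} {W} {R,X} {Q}
T W (4): add. Components now {T,W} {R,X} {Q}
Q W (7): add. Components now {Q,T,W} {R,X}
Q T (8): skip — T and Q already connected.
Q R (12): add. Components now {Q,R,T,W,X}
MST edges: R X, T W, Q W, Q R; total weight 4+4+7+12 = 27.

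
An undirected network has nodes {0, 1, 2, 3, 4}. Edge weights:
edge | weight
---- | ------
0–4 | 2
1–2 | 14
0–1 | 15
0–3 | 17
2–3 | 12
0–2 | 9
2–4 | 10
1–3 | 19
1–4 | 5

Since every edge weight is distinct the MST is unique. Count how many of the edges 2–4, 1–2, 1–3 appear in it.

0

Sort edges by weight, then run Kruskal:
0–4 (2): add — endpoints in different components.
1–4 (5): add — endpoints in different components.
0–2 (9): add — endpoints in different components.
2–4 (10): skip — 2 and 4 already connected.
2–3 (12): add — endpoints in different components.
MST edge set: {0–4, 1–4, 0–2, 2–3}.
Of the listed edges, {} are in the MST → 0.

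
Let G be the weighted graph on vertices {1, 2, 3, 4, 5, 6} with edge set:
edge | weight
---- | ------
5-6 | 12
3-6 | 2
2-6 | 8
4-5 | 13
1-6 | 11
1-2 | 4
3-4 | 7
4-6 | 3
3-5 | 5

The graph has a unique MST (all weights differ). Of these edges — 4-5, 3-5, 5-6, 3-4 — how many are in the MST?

Kruskal's algorithm — process edges by increasing weight (ties by edge label):
3-6 (2): add. Components now {1} {2} {3,6} {4} {5}
4-6 (3): add. Components now {1} {2} {3,4,6} {5}
1-2 (4): add. Components now {1,2} {3,4,6} {5}
3-5 (5): add. Components now {1,2} {3,4,5,6}
3-4 (7): skip — 3 and 4 already connected.
2-6 (8): add. Components now {1,2,3,4,5,6}
MST edge set: {3-6, 4-6, 1-2, 3-5, 2-6}.
Of the listed edges, {3-5} are in the MST → 1.

1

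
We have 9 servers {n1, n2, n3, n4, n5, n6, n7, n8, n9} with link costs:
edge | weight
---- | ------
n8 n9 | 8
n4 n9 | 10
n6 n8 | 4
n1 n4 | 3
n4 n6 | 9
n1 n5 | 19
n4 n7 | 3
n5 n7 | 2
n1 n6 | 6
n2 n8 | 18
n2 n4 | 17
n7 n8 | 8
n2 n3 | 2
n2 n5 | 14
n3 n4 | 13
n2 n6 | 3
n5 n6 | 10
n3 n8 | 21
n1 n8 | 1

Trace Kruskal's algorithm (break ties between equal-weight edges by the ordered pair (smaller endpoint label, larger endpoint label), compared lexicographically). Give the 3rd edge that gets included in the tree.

Sort edges by weight, then run Kruskal:
n1 n8 (1): add — endpoints in different components.
n2 n3 (2): add — endpoints in different components.
n5 n7 (2): add — endpoints in different components.
n1 n4 (3): add — endpoints in different components.
n2 n6 (3): add — endpoints in different components.
n4 n7 (3): add — endpoints in different components.
n6 n8 (4): add — endpoints in different components.
n1 n6 (6): skip — n6 and n1 already connected.
n7 n8 (8): skip — n7 and n8 already connected.
n8 n9 (8): add — endpoints in different components.
The 3rd edge added is n5 n7.

n5-n7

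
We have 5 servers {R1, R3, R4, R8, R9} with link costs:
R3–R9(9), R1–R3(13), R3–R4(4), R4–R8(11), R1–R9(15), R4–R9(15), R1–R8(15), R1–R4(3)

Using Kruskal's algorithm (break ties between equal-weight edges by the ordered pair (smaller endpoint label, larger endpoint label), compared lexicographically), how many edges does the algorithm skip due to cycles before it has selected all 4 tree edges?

Sort edges by weight, then run Kruskal:
R1–R4 (3): add. Components now {R3} {R9} {R1,R4} {R8}
R3–R4 (4): add. Components now {R1,R3,R4} {R9} {R8}
R3–R9 (9): add. Components now {R1,R3,R4,R9} {R8}
R4–R8 (11): add. Components now {R1,R3,R4,R8,R9}
Edges rejected before the tree was complete: 0.

0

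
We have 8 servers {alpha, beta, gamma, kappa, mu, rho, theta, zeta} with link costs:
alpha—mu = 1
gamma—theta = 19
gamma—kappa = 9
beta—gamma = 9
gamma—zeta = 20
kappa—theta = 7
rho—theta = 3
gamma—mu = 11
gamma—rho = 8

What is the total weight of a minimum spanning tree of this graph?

59

Grow the tree from beta using Prim:
Step 1: frontier [beta—gamma 9] → take beta—gamma (9); add gamma.
Step 2: frontier [gamma—rho 8, gamma—kappa 9, gamma—mu 11, gamma—theta 19, gamma—zeta 20] → take gamma—rho (8); add rho.
Step 3: frontier [gamma—kappa 9, gamma—mu 11, gamma—theta 19, gamma—zeta 20, rho—theta 3] → take rho—theta (3); add theta.
Step 4: frontier [gamma—kappa 9, gamma—mu 11, gamma—zeta 20, kappa—theta 7] → take kappa—theta (7); add kappa.
Step 5: frontier [gamma—mu 11, gamma—zeta 20] → take gamma—mu (11); add mu.
Step 6: frontier [gamma—zeta 20, alpha—mu 1] → take alpha—mu (1); add alpha.
Step 7: frontier [gamma—zeta 20] → take gamma—zeta (20); add zeta.
MST edges: beta—gamma, gamma—rho, rho—theta, kappa—theta, gamma—mu, alpha—mu, gamma—zeta; total weight 9+8+3+7+11+1+20 = 59.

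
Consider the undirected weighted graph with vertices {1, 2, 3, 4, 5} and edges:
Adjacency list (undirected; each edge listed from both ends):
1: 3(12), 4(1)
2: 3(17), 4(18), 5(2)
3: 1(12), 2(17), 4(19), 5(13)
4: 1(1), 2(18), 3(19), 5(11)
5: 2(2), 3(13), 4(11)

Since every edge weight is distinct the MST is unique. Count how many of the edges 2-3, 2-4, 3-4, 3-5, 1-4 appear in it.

1

Kruskal: consider edges lightest-first.
1-4 (1): add — endpoints in different components.
2-5 (2): add — endpoints in different components.
4-5 (11): add — endpoints in different components.
1-3 (12): add — endpoints in different components.
MST edge set: {1-4, 2-5, 4-5, 1-3}.
Of the listed edges, {1-4} are in the MST → 1.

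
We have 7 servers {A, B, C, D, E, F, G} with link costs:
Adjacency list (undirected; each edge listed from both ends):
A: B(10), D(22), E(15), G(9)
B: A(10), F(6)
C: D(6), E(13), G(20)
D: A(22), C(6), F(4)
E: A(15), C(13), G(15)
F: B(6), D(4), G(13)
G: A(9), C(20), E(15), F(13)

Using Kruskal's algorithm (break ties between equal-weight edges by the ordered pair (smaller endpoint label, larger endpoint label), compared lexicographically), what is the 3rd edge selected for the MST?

Sort edges by weight, then run Kruskal:
D-F (4): add. Components now {A} {B} {C} {D,F} {E} {G}
B-F (6): add. Components now {A} {B,D,F} {C} {E} {G}
C-D (6): add. Components now {A} {B,C,D,F} {E} {G}
A-G (9): add. Components now {A,G} {B,C,D,F} {E}
A-B (10): add. Components now {A,B,C,D,F,G} {E}
C-E (13): add. Components now {A,B,C,D,E,F,G}
The 3rd edge added is C-D.

C-D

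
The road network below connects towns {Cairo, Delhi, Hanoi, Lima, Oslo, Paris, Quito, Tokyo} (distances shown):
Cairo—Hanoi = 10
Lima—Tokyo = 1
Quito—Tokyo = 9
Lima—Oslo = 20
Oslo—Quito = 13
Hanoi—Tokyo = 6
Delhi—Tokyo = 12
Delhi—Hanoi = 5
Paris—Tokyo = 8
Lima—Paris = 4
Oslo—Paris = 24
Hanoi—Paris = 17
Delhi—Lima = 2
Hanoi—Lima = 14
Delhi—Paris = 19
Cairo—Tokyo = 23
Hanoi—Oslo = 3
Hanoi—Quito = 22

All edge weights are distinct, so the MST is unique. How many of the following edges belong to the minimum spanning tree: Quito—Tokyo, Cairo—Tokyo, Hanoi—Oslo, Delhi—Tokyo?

Sort edges by weight, then run Kruskal:
Lima—Tokyo (1): add — endpoints in different components.
Delhi—Lima (2): add — endpoints in different components.
Hanoi—Oslo (3): add — endpoints in different components.
Lima—Paris (4): add — endpoints in different components.
Delhi—Hanoi (5): add — endpoints in different components.
Hanoi—Tokyo (6): skip — Tokyo and Hanoi already connected.
Paris—Tokyo (8): skip — Paris and Tokyo already connected.
Quito—Tokyo (9): add — endpoints in different components.
Cairo—Hanoi (10): add — endpoints in different components.
MST edge set: {Lima—Tokyo, Delhi—Lima, Hanoi—Oslo, Lima—Paris, Delhi—Hanoi, Quito—Tokyo, Cairo—Hanoi}.
Of the listed edges, {Quito—Tokyo, Hanoi—Oslo} are in the MST → 2.

2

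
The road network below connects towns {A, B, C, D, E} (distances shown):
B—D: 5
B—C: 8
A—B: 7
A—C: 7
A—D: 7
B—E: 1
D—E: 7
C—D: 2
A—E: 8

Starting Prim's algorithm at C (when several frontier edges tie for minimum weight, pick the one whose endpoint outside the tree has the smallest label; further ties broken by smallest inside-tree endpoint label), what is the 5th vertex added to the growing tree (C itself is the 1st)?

Prim, starting at C.
Step 1: cheapest edge leaving the tree is C—D (2); add D.
Step 2: cheapest edge leaving the tree is B—D (5); add B.
Step 3: cheapest edge leaving the tree is B—E (1); add E.
Step 4: cheapest edge leaving the tree is A—B (7); add A.
Vertex order: C, D, B, E, A. The 5th vertex is A.

A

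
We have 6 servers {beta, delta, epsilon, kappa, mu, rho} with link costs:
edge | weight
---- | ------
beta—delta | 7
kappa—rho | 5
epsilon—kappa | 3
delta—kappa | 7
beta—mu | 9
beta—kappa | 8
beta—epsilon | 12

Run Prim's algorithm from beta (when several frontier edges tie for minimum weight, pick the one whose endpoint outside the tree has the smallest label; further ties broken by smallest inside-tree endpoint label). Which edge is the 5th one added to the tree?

beta-mu

Prim, starting at beta.
Step 1: frontier [beta—delta 7, beta—kappa 8, beta—mu 9, beta—epsilon 12] → take beta—delta (7); add delta.
Step 2: frontier [beta—kappa 8, beta—mu 9, beta—epsilon 12, delta—kappa 7] → take delta—kappa (7); add kappa.
Step 3: frontier [beta—mu 9, beta—epsilon 12, epsilon—kappa 3, kappa—rho 5] → take epsilon—kappa (3); add epsilon.
Step 4: frontier [beta—mu 9, kappa—rho 5] → take kappa—rho (5); add rho.
Step 5: frontier [beta—mu 9] → take beta—mu (9); add mu.
The 5th edge added is beta—mu.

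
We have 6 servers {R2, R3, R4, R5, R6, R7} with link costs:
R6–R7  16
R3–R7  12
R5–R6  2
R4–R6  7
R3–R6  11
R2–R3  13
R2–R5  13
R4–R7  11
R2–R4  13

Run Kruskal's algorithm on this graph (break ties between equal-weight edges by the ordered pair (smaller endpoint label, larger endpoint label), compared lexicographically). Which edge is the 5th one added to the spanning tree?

R2-R3

Kruskal's algorithm — process edges by increasing weight (ties by edge label):
R5–R6 (2): add — endpoints in different components.
R4–R6 (7): add — endpoints in different components.
R3–R6 (11): add — endpoints in different components.
R4–R7 (11): add — endpoints in different components.
R3–R7 (12): skip — R7 and R3 already connected.
R2–R3 (13): add — endpoints in different components.
The 5th edge added is R2–R3.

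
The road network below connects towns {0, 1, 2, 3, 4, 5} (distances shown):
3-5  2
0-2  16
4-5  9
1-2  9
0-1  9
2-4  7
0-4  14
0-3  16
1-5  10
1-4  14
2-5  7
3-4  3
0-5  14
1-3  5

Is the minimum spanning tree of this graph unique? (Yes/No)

Sort edges by weight, then run Kruskal:
3-5 (2): add — endpoints in different components.
3-4 (3): add — endpoints in different components.
1-3 (5): add — endpoints in different components.
2-4 (7): add — endpoints in different components.
2-5 (7): skip — 2 and 5 already connected.
0-1 (9): add — endpoints in different components.
Non-tree edge 2-5 has weight 7, equal to the heaviest edge on its tree cycle — swapping gives another MST of the same weight. Not unique.

No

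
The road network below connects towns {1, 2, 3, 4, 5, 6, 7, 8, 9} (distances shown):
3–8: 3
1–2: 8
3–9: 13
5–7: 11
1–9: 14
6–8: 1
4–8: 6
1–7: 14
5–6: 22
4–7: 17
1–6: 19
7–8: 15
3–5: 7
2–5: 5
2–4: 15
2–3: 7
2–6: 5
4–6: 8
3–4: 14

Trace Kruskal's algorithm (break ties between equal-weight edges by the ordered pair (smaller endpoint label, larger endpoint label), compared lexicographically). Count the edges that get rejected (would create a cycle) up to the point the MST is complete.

3

Kruskal: consider edges lightest-first.
6–8 (1): add — endpoints in different components.
3–8 (3): add — endpoints in different components.
2–5 (5): add — endpoints in different components.
2–6 (5): add — endpoints in different components.
4–8 (6): add — endpoints in different components.
2–3 (7): skip — 2 and 3 already connected.
3–5 (7): skip — 3 and 5 already connected.
1–2 (8): add — endpoints in different components.
4–6 (8): skip — 4 and 6 already connected.
5–7 (11): add — endpoints in different components.
3–9 (13): add — endpoints in different components.
Edges rejected before the tree was complete: 3.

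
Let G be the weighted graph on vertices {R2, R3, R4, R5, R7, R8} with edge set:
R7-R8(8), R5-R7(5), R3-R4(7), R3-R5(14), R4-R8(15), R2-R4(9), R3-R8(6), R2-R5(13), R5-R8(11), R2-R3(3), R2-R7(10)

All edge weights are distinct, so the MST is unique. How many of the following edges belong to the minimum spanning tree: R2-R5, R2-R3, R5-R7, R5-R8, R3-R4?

Kruskal's algorithm — process edges by increasing weight (ties by edge label):
R2-R3 (3): add. Components now {R4} {R7} {R2,R3} {R5} {R8}
R5-R7 (5): add. Components now {R4} {R5,R7} {R2,R3} {R8}
R3-R8 (6): add. Components now {R4} {R5,R7} {R2,R3,R8}
R3-R4 (7): add. Components now {R2,R3,R4,R8} {R5,R7}
R7-R8 (8): add. Components now {R2,R3,R4,R5,R7,R8}
MST edge set: {R2-R3, R5-R7, R3-R8, R3-R4, R7-R8}.
Of the listed edges, {R2-R3, R5-R7, R3-R4} are in the MST → 3.

3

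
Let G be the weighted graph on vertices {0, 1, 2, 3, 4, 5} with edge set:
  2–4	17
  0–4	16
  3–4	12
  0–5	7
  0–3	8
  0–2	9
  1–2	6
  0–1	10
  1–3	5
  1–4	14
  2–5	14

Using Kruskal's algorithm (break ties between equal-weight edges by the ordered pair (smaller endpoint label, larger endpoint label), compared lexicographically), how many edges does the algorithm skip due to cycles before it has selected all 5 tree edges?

Kruskal's algorithm — process edges by increasing weight (ties by edge label):
1–3 (5): add. Components now {0} {1,3} {2} {4} {5}
1–2 (6): add. Components now {0} {1,2,3} {4} {5}
0–5 (7): add. Components now {0,5} {1,2,3} {4}
0–3 (8): add. Components now {0,1,2,3,5} {4}
0–2 (9): skip — 0 and 2 already connected.
0–1 (10): skip — 0 and 1 already connected.
3–4 (12): add. Components now {0,1,2,3,4,5}
Edges rejected before the tree was complete: 2.

2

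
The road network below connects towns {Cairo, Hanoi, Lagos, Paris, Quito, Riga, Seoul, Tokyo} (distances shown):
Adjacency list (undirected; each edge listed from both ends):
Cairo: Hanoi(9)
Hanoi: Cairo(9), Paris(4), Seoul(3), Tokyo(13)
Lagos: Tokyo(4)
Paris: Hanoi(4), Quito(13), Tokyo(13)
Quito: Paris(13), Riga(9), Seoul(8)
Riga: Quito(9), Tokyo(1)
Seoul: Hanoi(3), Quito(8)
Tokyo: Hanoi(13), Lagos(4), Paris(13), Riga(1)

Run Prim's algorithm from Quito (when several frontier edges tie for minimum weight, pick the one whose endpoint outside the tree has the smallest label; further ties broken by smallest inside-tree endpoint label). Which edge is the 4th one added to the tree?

Cairo-Hanoi

Prim's algorithm from Quito:
Step 1: cheapest edge leaving the tree is Quito—Seoul (8); add Seoul.
Step 2: cheapest edge leaving the tree is Hanoi—Seoul (3); add Hanoi.
Step 3: cheapest edge leaving the tree is Hanoi—Paris (4); add Paris.
Step 4: cheapest edge leaving the tree is Cairo—Hanoi (9); add Cairo.
Step 5: cheapest edge leaving the tree is Quito—Riga (9); add Riga.
Step 6: cheapest edge leaving the tree is Riga—Tokyo (1); add Tokyo.
Step 7: cheapest edge leaving the tree is Lagos—Tokyo (4); add Lagos.
The 4th edge added is Cairo—Hanoi.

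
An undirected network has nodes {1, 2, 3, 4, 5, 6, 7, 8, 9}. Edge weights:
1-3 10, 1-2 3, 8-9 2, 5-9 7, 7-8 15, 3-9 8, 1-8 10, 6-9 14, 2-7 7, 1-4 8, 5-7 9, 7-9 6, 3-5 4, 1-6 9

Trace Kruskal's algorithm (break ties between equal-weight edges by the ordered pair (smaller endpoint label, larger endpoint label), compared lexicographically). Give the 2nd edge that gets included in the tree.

1-2

Kruskal: consider edges lightest-first.
8-9 (2): add — endpoints in different components.
1-2 (3): add — endpoints in different components.
3-5 (4): add — endpoints in different components.
7-9 (6): add — endpoints in different components.
2-7 (7): add — endpoints in different components.
5-9 (7): add — endpoints in different components.
1-4 (8): add — endpoints in different components.
3-9 (8): skip — 3 and 9 already connected.
1-6 (9): add — endpoints in different components.
The 2nd edge added is 1-2.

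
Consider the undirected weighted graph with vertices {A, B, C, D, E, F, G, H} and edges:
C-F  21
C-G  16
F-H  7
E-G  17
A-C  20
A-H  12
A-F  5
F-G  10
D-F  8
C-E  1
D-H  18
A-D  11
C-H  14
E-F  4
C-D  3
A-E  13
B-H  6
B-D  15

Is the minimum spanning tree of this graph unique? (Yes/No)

Yes

Kruskal: consider edges lightest-first.
C-E (1): add — endpoints in different components.
C-D (3): add — endpoints in different components.
E-F (4): add — endpoints in different components.
A-F (5): add — endpoints in different components.
B-H (6): add — endpoints in different components.
F-H (7): add — endpoints in different components.
D-F (8): skip — D and F already connected.
F-G (10): add — endpoints in different components.
Every non-tree edge has weight strictly greater than the heaviest edge on the tree path between its endpoints, so the MST is unique.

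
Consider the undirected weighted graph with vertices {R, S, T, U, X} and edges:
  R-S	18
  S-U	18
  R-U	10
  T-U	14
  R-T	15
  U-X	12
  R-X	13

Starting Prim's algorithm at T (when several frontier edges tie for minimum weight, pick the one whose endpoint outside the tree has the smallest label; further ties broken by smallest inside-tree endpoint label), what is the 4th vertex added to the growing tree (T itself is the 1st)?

X

Prim's algorithm from T:
Step 1: cheapest edge leaving the tree is T-U (14); add U.
Step 2: cheapest edge leaving the tree is R-U (10); add R.
Step 3: cheapest edge leaving the tree is U-X (12); add X.
Step 4: cheapest edge leaving the tree is R-S (18); add S.
Vertex order: T, U, R, X, S. The 4th vertex is X.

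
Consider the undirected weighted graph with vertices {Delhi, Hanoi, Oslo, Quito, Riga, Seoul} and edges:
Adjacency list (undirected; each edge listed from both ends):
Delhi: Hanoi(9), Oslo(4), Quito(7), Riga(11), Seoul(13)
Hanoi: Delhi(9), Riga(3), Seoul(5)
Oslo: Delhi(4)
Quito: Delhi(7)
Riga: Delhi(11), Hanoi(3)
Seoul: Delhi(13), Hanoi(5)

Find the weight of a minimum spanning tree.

Sort edges by weight, then run Kruskal:
Hanoi Riga (3): add. Components now {Quito} {Seoul} {Oslo} {Delhi} {Hanoi,Riga}
Delhi Oslo (4): add. Components now {Quito} {Seoul} {Delhi,Oslo} {Hanoi,Riga}
Hanoi Seoul (5): add. Components now {Quito} {Hanoi,Riga,Seoul} {Delhi,Oslo}
Delhi Quito (7): add. Components now {Delhi,Oslo,Quito} {Hanoi,Riga,Seoul}
Delhi Hanoi (9): add. Components now {Delhi,Hanoi,Oslo,Quito,Riga,Seoul}
MST edges: Hanoi Riga, Delhi Oslo, Hanoi Seoul, Delhi Quito, Delhi Hanoi; total weight 3+4+5+7+9 = 28.

28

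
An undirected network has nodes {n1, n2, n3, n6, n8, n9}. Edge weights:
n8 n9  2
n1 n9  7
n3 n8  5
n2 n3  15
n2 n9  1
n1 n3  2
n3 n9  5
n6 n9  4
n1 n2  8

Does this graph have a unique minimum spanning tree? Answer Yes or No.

Sort edges by weight, then run Kruskal:
n2 n9 (1): add — endpoints in different components.
n1 n3 (2): add — endpoints in different components.
n8 n9 (2): add — endpoints in different components.
n6 n9 (4): add — endpoints in different components.
n3 n8 (5): add — endpoints in different components.
Non-tree edge n3 n9 has weight 5, equal to the heaviest edge on its tree cycle — swapping gives another MST of the same weight. Not unique.

No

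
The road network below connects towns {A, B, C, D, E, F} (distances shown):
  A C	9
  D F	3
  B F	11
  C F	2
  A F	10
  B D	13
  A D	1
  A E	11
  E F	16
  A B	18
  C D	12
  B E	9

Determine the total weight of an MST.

Kruskal's algorithm — process edges by increasing weight (ties by edge label):
A D (1): add. Components now {A,D} {B} {C} {E} {F}
C F (2): add. Components now {A,D} {B} {C,F} {E}
D F (3): add. Components now {A,C,D,F} {B} {E}
A C (9): skip — A and C already connected.
B E (9): add. Components now {A,C,D,F} {B,E}
A F (10): skip — A and F already connected.
A E (11): add. Components now {A,B,C,D,E,F}
MST edges: A D, C F, D F, B E, A E; total weight 1+2+3+9+11 = 26.

26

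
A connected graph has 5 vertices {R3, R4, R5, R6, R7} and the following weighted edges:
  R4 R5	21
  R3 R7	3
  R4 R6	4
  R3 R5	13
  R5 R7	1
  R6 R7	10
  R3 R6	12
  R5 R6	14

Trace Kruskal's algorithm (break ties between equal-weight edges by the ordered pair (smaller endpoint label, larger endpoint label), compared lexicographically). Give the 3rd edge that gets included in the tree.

Sort edges by weight, then run Kruskal:
R5 R7 (1): add. Components now {R5,R7} {R4} {R6} {R3}
R3 R7 (3): add. Components now {R3,R5,R7} {R4} {R6}
R4 R6 (4): add. Components now {R3,R5,R7} {R4,R6}
R6 R7 (10): add. Components now {R3,R4,R5,R6,R7}
The 3rd edge added is R4 R6.

R4-R6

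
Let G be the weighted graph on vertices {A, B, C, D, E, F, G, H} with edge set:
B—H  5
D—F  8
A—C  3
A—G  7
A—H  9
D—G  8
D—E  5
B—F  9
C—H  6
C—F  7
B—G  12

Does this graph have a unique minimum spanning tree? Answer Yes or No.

Kruskal: consider edges lightest-first.
A—C (3): add — endpoints in different components.
B—H (5): add — endpoints in different components.
D—E (5): add — endpoints in different components.
C—H (6): add — endpoints in different components.
A—G (7): add — endpoints in different components.
C—F (7): add — endpoints in different components.
D—F (8): add — endpoints in different components.
Non-tree edge D—G has weight 8, equal to the heaviest edge on its tree cycle — swapping gives another MST of the same weight. Not unique.

No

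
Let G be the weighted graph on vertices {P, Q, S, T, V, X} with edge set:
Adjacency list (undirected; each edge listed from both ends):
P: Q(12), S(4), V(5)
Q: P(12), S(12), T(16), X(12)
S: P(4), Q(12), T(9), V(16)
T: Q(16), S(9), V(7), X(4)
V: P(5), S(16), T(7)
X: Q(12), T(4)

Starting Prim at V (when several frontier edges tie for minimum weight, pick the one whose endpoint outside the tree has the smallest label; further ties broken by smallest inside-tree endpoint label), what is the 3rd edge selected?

T-V

Grow the tree from V using Prim:
Step 1: cheapest edge leaving the tree is P V (5); add P.
Step 2: cheapest edge leaving the tree is P S (4); add S.
Step 3: cheapest edge leaving the tree is T V (7); add T.
Step 4: cheapest edge leaving the tree is T X (4); add X.
Step 5: cheapest edge leaving the tree is P Q (12); add Q.
The 3rd edge added is T V.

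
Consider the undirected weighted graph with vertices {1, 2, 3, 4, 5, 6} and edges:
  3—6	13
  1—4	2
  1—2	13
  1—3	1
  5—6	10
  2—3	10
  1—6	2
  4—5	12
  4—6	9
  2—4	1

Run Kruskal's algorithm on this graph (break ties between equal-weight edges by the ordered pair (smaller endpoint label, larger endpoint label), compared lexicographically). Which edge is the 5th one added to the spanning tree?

Sort edges by weight, then run Kruskal:
1—3 (1): add — endpoints in different components.
2—4 (1): add — endpoints in different components.
1—4 (2): add — endpoints in different components.
1—6 (2): add — endpoints in different components.
4—6 (9): skip — 4 and 6 already connected.
2—3 (10): skip — 2 and 3 already connected.
5—6 (10): add — endpoints in different components.
The 5th edge added is 5—6.

5-6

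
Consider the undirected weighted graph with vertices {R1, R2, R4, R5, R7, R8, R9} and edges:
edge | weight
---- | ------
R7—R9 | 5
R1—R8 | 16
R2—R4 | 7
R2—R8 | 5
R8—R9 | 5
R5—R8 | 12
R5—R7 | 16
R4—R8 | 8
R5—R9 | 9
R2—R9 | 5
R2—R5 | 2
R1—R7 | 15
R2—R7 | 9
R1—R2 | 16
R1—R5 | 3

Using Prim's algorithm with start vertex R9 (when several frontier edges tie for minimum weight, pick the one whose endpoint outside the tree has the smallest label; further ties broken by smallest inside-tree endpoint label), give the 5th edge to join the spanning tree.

R2-R8

Prim, starting at R9.
Step 1: cheapest edge leaving the tree is R2—R9 (5); add R2.
Step 2: cheapest edge leaving the tree is R2—R5 (2); add R5.
Step 3: cheapest edge leaving the tree is R1—R5 (3); add R1.
Step 4: cheapest edge leaving the tree is R7—R9 (5); add R7.
Step 5: cheapest edge leaving the tree is R2—R8 (5); add R8.
Step 6: cheapest edge leaving the tree is R2—R4 (7); add R4.
The 5th edge added is R2—R8.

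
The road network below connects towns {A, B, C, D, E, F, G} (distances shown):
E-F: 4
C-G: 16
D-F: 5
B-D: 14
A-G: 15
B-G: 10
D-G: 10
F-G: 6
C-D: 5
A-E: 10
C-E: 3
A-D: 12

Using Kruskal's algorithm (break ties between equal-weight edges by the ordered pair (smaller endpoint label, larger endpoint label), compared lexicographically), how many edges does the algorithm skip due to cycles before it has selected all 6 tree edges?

Sort edges by weight, then run Kruskal:
C-E (3): add. Components now {A} {B} {C,E} {D} {F} {G}
E-F (4): add. Components now {A} {B} {C,E,F} {D} {G}
C-D (5): add. Components now {A} {B} {C,D,E,F} {G}
D-F (5): skip — D and F already connected.
F-G (6): add. Components now {A} {B} {C,D,E,F,G}
A-E (10): add. Components now {A,C,D,E,F,G} {B}
B-G (10): add. Components now {A,B,C,D,E,F,G}
Edges rejected before the tree was complete: 1.

1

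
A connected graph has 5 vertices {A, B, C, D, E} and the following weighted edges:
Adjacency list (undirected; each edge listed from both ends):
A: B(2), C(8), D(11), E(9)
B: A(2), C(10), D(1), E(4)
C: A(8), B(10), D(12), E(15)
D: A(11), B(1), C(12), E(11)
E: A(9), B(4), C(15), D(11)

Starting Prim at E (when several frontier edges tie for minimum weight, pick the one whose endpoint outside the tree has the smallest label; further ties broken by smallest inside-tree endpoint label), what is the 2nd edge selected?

Prim, starting at E.
Step 1: frontier [B—E 4, A—E 9, D—E 11, C—E 15] → take B—E (4); add B.
Step 2: frontier [B—D 1, A—B 2, B—C 10, A—E 9, D—E 11, C—E 15] → take B—D (1); add D.
Step 3: frontier [A—B 2, B—C 10, A—D 11, C—D 12, A—E 9, C—E 15] → take A—B (2); add A.
Step 4: frontier [A—C 8, B—C 10, C—D 12, C—E 15] → take A—C (8); add C.
The 2nd edge added is B—D.

B-D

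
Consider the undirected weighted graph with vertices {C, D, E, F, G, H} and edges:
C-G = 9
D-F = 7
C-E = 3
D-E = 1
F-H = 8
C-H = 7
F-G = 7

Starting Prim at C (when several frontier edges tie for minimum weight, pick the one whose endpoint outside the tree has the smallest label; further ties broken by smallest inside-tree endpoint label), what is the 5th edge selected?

C-H

Grow the tree from C using Prim:
Step 1: frontier [C-E 3, C-H 7, C-G 9] → take C-E (3); add E.
Step 2: frontier [C-H 7, C-G 9, D-E 1] → take D-E (1); add D.
Step 3: frontier [C-H 7, C-G 9, D-F 7] → take D-F (7); add F.
Step 4: frontier [C-H 7, C-G 9, F-G 7, F-H 8] → take F-G (7); add G.
Step 5: frontier [C-H 7, F-H 8] → take C-H (7); add H.
The 5th edge added is C-H.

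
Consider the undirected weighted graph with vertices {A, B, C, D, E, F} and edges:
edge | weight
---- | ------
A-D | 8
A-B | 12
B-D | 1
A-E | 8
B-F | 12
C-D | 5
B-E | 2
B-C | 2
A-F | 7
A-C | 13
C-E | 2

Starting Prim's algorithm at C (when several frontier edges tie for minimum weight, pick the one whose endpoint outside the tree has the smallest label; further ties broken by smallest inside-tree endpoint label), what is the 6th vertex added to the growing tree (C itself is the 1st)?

F

Grow the tree from C using Prim:
Step 1: cheapest edge leaving the tree is B-C (2); add B.
Step 2: cheapest edge leaving the tree is B-D (1); add D.
Step 3: cheapest edge leaving the tree is B-E (2); add E.
Step 4: cheapest edge leaving the tree is A-D (8); add A.
Step 5: cheapest edge leaving the tree is A-F (7); add F.
Vertex order: C, B, D, E, A, F. The 6th vertex is F.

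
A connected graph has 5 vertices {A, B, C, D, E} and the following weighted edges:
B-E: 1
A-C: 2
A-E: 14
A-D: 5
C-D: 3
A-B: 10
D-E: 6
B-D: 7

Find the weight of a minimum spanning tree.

Sort edges by weight, then run Kruskal:
B-E (1): add. Components now {A} {B,E} {C} {D}
A-C (2): add. Components now {A,C} {B,E} {D}
C-D (3): add. Components now {A,C,D} {B,E}
A-D (5): skip — A and D already connected.
D-E (6): add. Components now {A,B,C,D,E}
MST edges: B-E, A-C, C-D, D-E; total weight 1+2+3+6 = 12.

12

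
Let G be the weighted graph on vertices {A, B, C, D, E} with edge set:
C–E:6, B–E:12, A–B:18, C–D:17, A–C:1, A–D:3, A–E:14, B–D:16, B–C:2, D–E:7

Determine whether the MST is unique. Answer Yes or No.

Sort edges by weight, then run Kruskal:
A–C (1): add — endpoints in different components.
B–C (2): add — endpoints in different components.
A–D (3): add — endpoints in different components.
C–E (6): add — endpoints in different components.
Every non-tree edge has weight strictly greater than the heaviest edge on the tree path between its endpoints, so the MST is unique.

Yes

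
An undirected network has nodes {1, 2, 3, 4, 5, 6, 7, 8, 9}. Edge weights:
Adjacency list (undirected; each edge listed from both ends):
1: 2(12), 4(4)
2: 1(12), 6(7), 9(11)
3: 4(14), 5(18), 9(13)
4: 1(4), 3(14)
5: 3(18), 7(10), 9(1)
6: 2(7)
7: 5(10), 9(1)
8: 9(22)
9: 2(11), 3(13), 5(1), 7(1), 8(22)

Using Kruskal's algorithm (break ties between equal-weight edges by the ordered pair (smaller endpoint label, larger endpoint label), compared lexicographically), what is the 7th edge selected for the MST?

Sort edges by weight, then run Kruskal:
5 9 (1): add — endpoints in different components.
7 9 (1): add — endpoints in different components.
1 4 (4): add — endpoints in different components.
2 6 (7): add — endpoints in different components.
5 7 (10): skip — 5 and 7 already connected.
2 9 (11): add — endpoints in different components.
1 2 (12): add — endpoints in different components.
3 9 (13): add — endpoints in different components.
3 4 (14): skip — 3 and 4 already connected.
3 5 (18): skip — 3 and 5 already connected.
8 9 (22): add — endpoints in different components.
The 7th edge added is 3 9.

3-9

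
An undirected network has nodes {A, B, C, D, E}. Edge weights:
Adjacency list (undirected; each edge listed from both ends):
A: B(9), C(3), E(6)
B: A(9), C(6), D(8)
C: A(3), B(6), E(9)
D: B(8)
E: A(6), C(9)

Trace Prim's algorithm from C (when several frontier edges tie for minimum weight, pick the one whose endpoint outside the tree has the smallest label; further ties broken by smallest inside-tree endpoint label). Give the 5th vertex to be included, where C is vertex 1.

D

Prim's algorithm from C:
Step 1: frontier [A—C 3, B—C 6, C—E 9] → take A—C (3); add A.
Step 2: frontier [A—E 6, A—B 9, B—C 6, C—E 9] → take B—C (6); add B.
Step 3: frontier [A—E 6, B—D 8, C—E 9] → take A—E (6); add E.
Step 4: frontier [B—D 8] → take B—D (8); add D.
Vertex order: C, A, B, E, D. The 5th vertex is D.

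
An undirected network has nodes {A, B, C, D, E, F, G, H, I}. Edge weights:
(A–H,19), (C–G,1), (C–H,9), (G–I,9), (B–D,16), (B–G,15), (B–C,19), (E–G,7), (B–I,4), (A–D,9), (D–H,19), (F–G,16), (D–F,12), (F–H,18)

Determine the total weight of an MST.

67

Sort edges by weight, then run Kruskal:
C–G (1): add — endpoints in different components.
B–I (4): add — endpoints in different components.
E–G (7): add — endpoints in different components.
A–D (9): add — endpoints in different components.
C–H (9): add — endpoints in different components.
G–I (9): add — endpoints in different components.
D–F (12): add — endpoints in different components.
B–G (15): skip — B and G already connected.
B–D (16): add — endpoints in different components.
MST edges: C–G, B–I, E–G, A–D, C–H, G–I, D–F, B–D; total weight 1+4+7+9+9+9+12+16 = 67.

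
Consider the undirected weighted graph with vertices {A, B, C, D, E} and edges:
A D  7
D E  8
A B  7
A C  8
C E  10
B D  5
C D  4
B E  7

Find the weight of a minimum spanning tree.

Prim's algorithm from A:
Step 1: frontier [A B 7, A D 7, A C 8] → take A B (7); add B.
Step 2: frontier [A D 7, A C 8, B D 5, B E 7] → take B D (5); add D.
Step 3: frontier [A C 8, B E 7, C D 4, D E 8] → take C D (4); add C.
Step 4: frontier [B E 7, C E 10, D E 8] → take B E (7); add E.
MST edges: A B, B D, C D, B E; total weight 7+5+4+7 = 23.

23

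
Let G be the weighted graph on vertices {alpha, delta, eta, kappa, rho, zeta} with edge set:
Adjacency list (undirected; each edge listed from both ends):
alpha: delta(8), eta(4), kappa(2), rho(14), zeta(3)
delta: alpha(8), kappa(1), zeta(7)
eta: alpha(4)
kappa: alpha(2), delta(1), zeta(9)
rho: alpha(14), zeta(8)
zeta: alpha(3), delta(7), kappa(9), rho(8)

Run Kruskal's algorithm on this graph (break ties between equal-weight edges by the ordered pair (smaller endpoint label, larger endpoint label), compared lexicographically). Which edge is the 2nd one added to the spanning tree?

Kruskal's algorithm — process edges by increasing weight (ties by edge label):
delta kappa (1): add. Components now {eta} {zeta} {rho} {delta,kappa} {alpha}
alpha kappa (2): add. Components now {eta} {zeta} {rho} {alpha,delta,kappa}
alpha zeta (3): add. Components now {eta} {alpha,delta,kappa,zeta} {rho}
alpha eta (4): add. Components now {alpha,delta,eta,kappa,zeta} {rho}
delta zeta (7): skip — zeta and delta already connected.
alpha delta (8): skip — delta and alpha already connected.
rho zeta (8): add. Components now {alpha,delta,eta,kappa,rho,zeta}
The 2nd edge added is alpha kappa.

alpha-kappa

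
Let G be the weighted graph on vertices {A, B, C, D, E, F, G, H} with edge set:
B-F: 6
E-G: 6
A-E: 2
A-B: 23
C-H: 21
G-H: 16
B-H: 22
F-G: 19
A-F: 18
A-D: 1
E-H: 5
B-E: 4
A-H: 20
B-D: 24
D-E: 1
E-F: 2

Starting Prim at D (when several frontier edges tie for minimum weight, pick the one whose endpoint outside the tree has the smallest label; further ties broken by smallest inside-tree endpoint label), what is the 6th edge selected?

Prim, starting at D.
Step 1: cheapest edge leaving the tree is A-D (1); add A.
Step 2: cheapest edge leaving the tree is D-E (1); add E.
Step 3: cheapest edge leaving the tree is E-F (2); add F.
Step 4: cheapest edge leaving the tree is B-E (4); add B.
Step 5: cheapest edge leaving the tree is E-H (5); add H.
Step 6: cheapest edge leaving the tree is E-G (6); add G.
Step 7: cheapest edge leaving the tree is C-H (21); add C.
The 6th edge added is E-G.

E-G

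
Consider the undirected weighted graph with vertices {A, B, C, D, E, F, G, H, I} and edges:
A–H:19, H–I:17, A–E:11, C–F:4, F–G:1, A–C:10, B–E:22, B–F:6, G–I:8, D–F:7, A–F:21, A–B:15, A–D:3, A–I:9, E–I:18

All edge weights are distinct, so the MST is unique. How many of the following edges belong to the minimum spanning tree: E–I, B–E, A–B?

Kruskal: consider edges lightest-first.
F–G (1): add — endpoints in different components.
A–D (3): add — endpoints in different components.
C–F (4): add — endpoints in different components.
B–F (6): add — endpoints in different components.
D–F (7): add — endpoints in different components.
G–I (8): add — endpoints in different components.
A–I (9): skip — A and I already connected.
A–C (10): skip — A and C already connected.
A–E (11): add — endpoints in different components.
A–B (15): skip — A and B already connected.
H–I (17): add — endpoints in different components.
MST edge set: {F–G, A–D, C–F, B–F, D–F, G–I, A–E, H–I}.
Of the listed edges, {} are in the MST → 0.

0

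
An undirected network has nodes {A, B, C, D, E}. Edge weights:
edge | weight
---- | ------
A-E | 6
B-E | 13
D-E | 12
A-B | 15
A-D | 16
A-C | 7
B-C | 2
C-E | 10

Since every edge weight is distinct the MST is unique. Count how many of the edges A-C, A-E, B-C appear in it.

Kruskal: consider edges lightest-first.
B-C (2): add. Components now {A} {B,C} {D} {E}
A-E (6): add. Components now {A,E} {B,C} {D}
A-C (7): add. Components now {A,B,C,E} {D}
C-E (10): skip — C and E already connected.
D-E (12): add. Components now {A,B,C,D,E}
MST edge set: {B-C, A-E, A-C, D-E}.
Of the listed edges, {A-C, A-E, B-C} are in the MST → 3.

3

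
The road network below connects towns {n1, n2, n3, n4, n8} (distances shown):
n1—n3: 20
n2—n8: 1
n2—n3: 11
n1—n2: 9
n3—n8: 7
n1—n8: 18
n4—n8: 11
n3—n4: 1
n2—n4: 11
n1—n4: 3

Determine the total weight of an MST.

Prim, starting at n1.
Step 1: frontier [n1—n4 3, n1—n2 9, n1—n8 18, n1—n3 20] → take n1—n4 (3); add n4.
Step 2: frontier [n1—n2 9, n1—n8 18, n1—n3 20, n3—n4 1, n2—n4 11, n4—n8 11] → take n3—n4 (1); add n3.
Step 3: frontier [n1—n2 9, n1—n8 18, n3—n8 7, n2—n3 11, n2—n4 11, n4—n8 11] → take n3—n8 (7); add n8.
Step 4: frontier [n1—n2 9, n2—n3 11, n2—n4 11, n2—n8 1] → take n2—n8 (1); add n2.
MST edges: n1—n4, n3—n4, n3—n8, n2—n8; total weight 3+1+7+1 = 12.

12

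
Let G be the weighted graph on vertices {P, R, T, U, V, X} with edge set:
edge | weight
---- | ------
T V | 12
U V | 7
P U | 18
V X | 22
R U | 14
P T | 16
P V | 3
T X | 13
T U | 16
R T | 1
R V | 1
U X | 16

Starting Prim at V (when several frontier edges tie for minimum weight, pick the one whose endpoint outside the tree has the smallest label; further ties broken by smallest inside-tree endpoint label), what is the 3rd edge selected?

P-V

Prim's algorithm from V:
Step 1: cheapest edge leaving the tree is R V (1); add R.
Step 2: cheapest edge leaving the tree is R T (1); add T.
Step 3: cheapest edge leaving the tree is P V (3); add P.
Step 4: cheapest edge leaving the tree is U V (7); add U.
Step 5: cheapest edge leaving the tree is T X (13); add X.
The 3rd edge added is P V.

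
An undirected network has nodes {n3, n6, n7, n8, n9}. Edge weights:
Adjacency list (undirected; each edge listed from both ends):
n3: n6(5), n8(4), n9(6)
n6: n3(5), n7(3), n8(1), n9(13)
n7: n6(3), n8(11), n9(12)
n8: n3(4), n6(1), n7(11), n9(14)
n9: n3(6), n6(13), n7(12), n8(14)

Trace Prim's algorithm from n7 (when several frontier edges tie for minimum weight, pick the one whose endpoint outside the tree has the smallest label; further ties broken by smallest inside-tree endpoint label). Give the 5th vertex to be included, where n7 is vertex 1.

n9

Prim's algorithm from n7:
Step 1: frontier [n6 n7 3, n7 n8 11, n7 n9 12] → take n6 n7 (3); add n6.
Step 2: frontier [n6 n8 1, n3 n6 5, n6 n9 13, n7 n8 11, n7 n9 12] → take n6 n8 (1); add n8.
Step 3: frontier [n3 n6 5, n6 n9 13, n7 n9 12, n3 n8 4, n8 n9 14] → take n3 n8 (4); add n3.
Step 4: frontier [n3 n9 6, n6 n9 13, n7 n9 12, n8 n9 14] → take n3 n9 (6); add n9.
Vertex order: n7, n6, n8, n3, n9. The 5th vertex is n9.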